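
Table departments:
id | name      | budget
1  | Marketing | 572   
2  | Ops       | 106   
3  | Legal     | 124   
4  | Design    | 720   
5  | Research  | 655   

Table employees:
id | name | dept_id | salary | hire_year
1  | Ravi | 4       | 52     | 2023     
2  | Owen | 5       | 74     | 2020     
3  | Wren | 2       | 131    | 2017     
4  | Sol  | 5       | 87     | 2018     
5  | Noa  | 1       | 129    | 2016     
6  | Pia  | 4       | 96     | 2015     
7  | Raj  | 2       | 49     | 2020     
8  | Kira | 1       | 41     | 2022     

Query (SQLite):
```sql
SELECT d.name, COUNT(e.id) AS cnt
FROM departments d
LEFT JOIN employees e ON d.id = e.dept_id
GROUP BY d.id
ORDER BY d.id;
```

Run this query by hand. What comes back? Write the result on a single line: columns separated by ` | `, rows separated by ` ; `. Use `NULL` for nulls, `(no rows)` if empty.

LEFT JOIN keeps every departments row; unmatched ones get NULL for employees columns.
Group by departments.id and compute COUNT(e.id). COUNT(col) of an all-NULL group is 0.
  1: ids {5, 8} → COUNT(e.id)=2
  2: ids {3, 7} → COUNT(e.id)=2
  3: ids {—} → COUNT(e.id)=0
  4: ids {1, 6} → COUNT(e.id)=2
  5: ids {2, 4} → COUNT(e.id)=2

Marketing | 2 ; Ops | 2 ; Legal | 0 ; Design | 2 ; Research | 2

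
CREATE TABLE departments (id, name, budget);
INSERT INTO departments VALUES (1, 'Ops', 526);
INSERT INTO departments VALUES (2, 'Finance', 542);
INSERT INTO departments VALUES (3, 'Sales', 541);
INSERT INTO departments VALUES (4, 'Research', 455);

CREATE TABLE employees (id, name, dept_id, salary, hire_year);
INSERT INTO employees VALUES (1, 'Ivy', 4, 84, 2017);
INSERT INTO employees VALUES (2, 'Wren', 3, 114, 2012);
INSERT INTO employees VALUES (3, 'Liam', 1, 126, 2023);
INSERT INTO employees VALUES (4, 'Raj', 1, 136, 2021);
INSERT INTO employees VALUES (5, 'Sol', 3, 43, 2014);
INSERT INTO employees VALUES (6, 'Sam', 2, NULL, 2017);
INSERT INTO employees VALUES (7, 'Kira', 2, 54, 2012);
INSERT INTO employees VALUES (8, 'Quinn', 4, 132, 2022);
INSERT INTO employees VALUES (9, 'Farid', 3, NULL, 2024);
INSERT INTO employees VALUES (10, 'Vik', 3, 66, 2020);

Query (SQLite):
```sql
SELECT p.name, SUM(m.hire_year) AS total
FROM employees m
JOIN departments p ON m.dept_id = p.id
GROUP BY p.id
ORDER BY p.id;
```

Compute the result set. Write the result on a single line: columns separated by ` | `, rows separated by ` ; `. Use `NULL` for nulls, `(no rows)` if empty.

Ops | 4044 ; Finance | 4029 ; Sales | 8070 ; Research | 4039

Join each employees row to its departments via dept_id.
Group joined rows by departments.id; compute SUM(m.hire_year) per group.
  1: ids {3, 4} → SUM(m.hire_year)=4044
  2: ids {6, 7} → SUM(m.hire_year)=4029
  3: ids {2, 5, 9, 10} → SUM(m.hire_year)=8070
  4: ids {1, 8} → SUM(m.hire_year)=4039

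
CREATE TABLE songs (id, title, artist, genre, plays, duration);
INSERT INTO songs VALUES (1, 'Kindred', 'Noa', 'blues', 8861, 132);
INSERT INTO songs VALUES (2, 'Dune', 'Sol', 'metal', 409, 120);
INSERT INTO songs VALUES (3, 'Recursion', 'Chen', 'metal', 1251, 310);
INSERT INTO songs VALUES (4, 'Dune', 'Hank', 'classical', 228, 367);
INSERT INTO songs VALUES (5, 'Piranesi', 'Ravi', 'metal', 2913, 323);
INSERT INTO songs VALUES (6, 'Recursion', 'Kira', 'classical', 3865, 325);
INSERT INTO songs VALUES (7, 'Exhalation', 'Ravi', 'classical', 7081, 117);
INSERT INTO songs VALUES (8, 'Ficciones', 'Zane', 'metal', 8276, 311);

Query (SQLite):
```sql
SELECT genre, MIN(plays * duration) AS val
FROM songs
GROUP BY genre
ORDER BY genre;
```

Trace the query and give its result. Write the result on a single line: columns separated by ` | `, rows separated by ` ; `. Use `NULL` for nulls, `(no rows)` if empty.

blues | 1169652 ; classical | 83676 ; metal | 49080

For each row compute plays * duration.
Group by genre; take MIN of the expression per group.
  blues: ids {1} → MIN(plays * duration)=1169652
  classical: ids {4, 6, 7} → MIN(plays * duration)=83676
  metal: ids {2, 3, 5, 8} → MIN(plays * duration)=49080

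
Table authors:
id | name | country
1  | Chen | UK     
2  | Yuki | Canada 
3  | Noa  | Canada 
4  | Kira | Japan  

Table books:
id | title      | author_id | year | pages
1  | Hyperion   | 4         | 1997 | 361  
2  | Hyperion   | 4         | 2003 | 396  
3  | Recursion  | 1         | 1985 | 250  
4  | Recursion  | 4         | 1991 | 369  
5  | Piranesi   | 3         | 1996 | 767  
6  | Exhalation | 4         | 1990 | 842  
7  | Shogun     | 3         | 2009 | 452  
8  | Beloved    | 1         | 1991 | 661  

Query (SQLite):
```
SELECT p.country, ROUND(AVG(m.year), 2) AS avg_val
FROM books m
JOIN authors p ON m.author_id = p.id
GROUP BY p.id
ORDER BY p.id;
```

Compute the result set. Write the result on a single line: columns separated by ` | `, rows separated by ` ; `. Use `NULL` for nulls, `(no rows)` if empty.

UK | 1988 ; Canada | 2002.5 ; Japan | 1995.25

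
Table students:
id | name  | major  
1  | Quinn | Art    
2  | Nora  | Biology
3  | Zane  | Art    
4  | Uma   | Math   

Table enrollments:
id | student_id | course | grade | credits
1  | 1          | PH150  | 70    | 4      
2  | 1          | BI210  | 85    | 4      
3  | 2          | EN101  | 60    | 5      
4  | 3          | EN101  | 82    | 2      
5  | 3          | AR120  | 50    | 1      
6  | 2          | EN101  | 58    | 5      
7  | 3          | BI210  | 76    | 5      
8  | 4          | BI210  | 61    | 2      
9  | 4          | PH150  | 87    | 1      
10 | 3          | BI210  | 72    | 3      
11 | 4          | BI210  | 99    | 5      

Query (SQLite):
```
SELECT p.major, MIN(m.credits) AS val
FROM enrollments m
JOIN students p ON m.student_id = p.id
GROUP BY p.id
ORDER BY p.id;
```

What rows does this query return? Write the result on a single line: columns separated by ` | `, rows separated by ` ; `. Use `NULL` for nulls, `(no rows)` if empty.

Join each enrollments row to its students via student_id.
Group joined rows by students.id; compute MIN(m.credits) per group.
  1: ids {1, 2} → MIN(m.credits)=4
  2: ids {3, 6} → MIN(m.credits)=5
  3: ids {4, 5, 7, 10} → MIN(m.credits)=1
  4: ids {8, 9, 11} → MIN(m.credits)=1

Art | 4 ; Biology | 5 ; Art | 1 ; Math | 1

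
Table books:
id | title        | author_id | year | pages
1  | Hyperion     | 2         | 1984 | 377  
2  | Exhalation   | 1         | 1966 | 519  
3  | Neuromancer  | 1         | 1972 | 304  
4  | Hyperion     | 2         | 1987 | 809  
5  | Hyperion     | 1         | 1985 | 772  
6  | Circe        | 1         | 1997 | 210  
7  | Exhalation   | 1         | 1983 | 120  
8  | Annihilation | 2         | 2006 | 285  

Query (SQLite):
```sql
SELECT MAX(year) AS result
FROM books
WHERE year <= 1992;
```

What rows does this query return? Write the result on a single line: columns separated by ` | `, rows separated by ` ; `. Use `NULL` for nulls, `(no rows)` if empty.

1987

Rows where year <= 1992 → year values: [1984, 1966, 1972, 1987, 1985, 1983].
MAX of non-NULL values = 1987.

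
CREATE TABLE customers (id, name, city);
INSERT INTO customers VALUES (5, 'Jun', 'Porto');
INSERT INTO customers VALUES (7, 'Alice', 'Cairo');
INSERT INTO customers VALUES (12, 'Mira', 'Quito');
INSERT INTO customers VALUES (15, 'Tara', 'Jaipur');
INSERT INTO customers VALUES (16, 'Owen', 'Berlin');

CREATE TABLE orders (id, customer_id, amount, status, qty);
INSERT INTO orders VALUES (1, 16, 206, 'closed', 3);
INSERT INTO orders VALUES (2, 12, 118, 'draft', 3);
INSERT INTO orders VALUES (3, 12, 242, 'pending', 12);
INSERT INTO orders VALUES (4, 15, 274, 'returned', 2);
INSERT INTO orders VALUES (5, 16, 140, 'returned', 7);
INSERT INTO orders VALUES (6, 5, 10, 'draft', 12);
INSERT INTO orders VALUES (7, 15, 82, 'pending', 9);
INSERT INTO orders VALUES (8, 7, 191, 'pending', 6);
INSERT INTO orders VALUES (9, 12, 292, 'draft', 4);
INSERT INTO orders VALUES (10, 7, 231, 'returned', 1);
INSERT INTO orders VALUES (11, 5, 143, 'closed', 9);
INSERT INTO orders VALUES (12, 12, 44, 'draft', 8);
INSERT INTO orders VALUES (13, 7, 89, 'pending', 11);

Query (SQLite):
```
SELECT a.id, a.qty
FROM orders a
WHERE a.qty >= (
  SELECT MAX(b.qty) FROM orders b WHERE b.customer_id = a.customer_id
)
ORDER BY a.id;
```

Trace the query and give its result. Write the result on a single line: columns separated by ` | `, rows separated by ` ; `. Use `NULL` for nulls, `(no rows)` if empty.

3 | 12 ; 5 | 7 ; 6 | 12 ; 7 | 9 ; 13 | 11

For each orders row a, compute MAX(qty) over rows sharing a.customer_id.
Keep row a if a.qty >= that per-group MAX.
  customer_id=5: MAX(qty) = 12
  customer_id=7: MAX(qty) = 11
  customer_id=12: MAX(qty) = 12
  customer_id=15: MAX(qty) = 9
  customer_id=16: MAX(qty) = 7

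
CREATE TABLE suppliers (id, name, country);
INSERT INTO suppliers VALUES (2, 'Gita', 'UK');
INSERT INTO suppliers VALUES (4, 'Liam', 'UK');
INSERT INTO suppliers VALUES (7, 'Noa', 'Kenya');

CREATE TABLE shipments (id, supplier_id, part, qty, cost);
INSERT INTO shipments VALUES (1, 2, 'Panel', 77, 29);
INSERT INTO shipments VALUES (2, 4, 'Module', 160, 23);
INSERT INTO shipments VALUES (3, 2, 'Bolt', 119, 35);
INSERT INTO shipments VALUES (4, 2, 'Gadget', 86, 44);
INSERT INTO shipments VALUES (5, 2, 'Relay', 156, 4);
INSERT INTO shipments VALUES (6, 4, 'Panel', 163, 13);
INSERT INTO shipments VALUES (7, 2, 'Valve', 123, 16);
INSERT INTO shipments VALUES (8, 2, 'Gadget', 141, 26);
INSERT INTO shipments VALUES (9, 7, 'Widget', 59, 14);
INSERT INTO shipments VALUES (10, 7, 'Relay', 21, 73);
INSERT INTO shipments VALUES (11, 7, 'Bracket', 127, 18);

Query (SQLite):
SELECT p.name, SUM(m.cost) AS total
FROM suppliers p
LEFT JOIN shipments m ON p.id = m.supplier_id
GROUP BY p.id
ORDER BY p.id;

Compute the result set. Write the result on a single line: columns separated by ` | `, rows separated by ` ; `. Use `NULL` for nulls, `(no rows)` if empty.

Gita | 154 ; Liam | 36 ; Noa | 105

LEFT JOIN keeps every suppliers row; unmatched ones get NULL for shipments columns.
Group by suppliers.id and compute SUM(m.cost). SUM over an all-NULL group is NULL.
  2: ids {1, 3, 4, 5, 7, 8} → SUM(m.cost)=154
  4: ids {2, 6} → SUM(m.cost)=36
  7: ids {9, 10, 11} → SUM(m.cost)=105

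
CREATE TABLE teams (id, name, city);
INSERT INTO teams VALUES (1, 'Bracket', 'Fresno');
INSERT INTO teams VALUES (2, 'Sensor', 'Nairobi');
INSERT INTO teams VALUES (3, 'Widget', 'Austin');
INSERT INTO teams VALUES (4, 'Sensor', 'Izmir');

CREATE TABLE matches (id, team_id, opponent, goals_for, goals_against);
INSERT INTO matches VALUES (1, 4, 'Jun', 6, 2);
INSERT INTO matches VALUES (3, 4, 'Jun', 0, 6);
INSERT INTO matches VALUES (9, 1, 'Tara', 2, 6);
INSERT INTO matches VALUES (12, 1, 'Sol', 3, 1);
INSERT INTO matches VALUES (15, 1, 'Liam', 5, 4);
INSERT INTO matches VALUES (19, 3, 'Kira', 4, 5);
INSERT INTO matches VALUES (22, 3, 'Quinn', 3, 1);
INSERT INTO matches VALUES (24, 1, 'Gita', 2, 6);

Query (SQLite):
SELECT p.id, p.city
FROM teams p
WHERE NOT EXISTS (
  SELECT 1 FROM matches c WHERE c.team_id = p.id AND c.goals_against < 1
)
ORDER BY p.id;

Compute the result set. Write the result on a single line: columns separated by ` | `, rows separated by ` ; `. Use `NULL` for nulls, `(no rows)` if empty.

1 | Fresno ; 2 | Nairobi ; 3 | Austin ; 4 | Izmir

For each teams row, check whether any matches with matching team_id has goals_against < 1.
Keep rows where that is false.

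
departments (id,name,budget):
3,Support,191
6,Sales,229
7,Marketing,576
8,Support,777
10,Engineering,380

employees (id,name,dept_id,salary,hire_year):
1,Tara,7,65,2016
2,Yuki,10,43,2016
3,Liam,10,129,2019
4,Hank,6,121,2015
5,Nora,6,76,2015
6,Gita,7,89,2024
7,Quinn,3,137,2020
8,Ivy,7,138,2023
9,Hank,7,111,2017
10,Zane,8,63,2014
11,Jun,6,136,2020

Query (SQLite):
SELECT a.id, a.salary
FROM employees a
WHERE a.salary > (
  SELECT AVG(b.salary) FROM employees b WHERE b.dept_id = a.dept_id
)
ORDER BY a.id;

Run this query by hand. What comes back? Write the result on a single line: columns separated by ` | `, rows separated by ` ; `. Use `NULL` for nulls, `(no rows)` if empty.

3 | 129 ; 4 | 121 ; 8 | 138 ; 9 | 111 ; 11 | 136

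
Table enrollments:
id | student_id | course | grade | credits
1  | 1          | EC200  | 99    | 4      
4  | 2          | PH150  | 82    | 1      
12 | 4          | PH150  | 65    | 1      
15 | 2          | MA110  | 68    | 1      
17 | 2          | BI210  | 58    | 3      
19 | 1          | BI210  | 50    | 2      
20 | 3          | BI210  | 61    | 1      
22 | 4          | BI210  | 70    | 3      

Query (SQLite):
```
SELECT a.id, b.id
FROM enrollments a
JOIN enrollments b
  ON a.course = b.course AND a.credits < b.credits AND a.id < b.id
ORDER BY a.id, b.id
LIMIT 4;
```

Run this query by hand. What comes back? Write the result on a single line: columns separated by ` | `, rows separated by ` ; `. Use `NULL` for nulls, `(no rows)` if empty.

Pairs (a,b) with same course, a.credits < b.credits, a.id < b.id.
course groups: BI210:{17,19,20,22} EC200:{1} MA110:{15} PH150:{4,12}
Ordered by (a.id, b.id); first 4.

19 | 22 ; 20 | 22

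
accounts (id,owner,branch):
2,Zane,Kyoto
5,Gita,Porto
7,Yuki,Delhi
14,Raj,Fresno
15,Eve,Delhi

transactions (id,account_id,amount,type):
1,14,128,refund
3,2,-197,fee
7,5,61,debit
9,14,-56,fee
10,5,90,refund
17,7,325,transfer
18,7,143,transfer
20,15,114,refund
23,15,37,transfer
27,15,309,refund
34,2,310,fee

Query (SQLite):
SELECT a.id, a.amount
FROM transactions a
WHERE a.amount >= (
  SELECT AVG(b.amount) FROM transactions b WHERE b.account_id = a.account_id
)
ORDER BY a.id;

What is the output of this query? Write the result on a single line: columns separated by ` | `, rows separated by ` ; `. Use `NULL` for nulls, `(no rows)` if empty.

1 | 128 ; 10 | 90 ; 17 | 325 ; 27 | 309 ; 34 | 310

For each transactions row a, compute AVG(amount) over rows sharing a.account_id.
Keep row a if a.amount >= that per-group AVG.
  account_id=2: AVG(amount) = 56.5
  account_id=5: AVG(amount) = 75.5
  account_id=7: AVG(amount) = 234.0
  account_id=14: AVG(amount) = 36.0
  account_id=15: AVG(amount) = 153.333333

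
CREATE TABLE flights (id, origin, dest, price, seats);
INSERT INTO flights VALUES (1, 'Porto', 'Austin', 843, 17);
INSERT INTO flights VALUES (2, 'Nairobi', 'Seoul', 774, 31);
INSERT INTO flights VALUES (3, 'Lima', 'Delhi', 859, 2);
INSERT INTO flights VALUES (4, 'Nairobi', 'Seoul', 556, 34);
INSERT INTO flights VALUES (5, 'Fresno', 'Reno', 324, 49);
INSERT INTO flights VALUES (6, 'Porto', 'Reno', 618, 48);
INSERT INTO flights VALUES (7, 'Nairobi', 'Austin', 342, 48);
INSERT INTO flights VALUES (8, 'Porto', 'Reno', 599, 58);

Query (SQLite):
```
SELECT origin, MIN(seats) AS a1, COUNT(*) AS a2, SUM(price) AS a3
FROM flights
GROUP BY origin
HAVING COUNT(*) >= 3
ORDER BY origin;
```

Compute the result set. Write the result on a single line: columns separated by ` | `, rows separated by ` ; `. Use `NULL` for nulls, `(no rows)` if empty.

Group flights by origin.
Per group compute: MIN(seats), COUNT(*), SUM(price).
HAVING: drop groups with fewer than 3 rows.
  Fresno: ids {5} → MIN(seats)=49, COUNT(*)=1, SUM(price)=324
  Lima: ids {3} → MIN(seats)=2, COUNT(*)=1, SUM(price)=859
  Nairobi: ids {2, 4, 7} → MIN(seats)=31, COUNT(*)=3, SUM(price)=1672
  Porto: ids {1, 6, 8} → MIN(seats)=17, COUNT(*)=3, SUM(price)=2060

Nairobi | 31 | 3 | 1672 ; Porto | 17 | 3 | 2060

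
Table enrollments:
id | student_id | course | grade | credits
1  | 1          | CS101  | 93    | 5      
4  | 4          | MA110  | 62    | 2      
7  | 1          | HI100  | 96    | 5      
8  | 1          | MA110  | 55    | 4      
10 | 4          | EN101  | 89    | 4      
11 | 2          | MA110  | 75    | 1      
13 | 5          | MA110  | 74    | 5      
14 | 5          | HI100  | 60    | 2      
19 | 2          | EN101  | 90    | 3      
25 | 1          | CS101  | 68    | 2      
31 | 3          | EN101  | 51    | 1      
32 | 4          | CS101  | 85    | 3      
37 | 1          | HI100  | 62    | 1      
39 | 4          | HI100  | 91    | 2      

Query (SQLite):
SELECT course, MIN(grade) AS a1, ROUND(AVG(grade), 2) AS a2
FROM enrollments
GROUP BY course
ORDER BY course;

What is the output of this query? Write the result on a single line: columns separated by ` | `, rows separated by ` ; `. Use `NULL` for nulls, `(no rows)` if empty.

Group enrollments by course.
Per group compute: MIN(grade), ROUND(AVG(grade), 2).
  CS101: ids {1, 25, 32} → MIN(grade)=68, ROUND(AVG(grade), 2)=82
  EN101: ids {10, 19, 31} → MIN(grade)=51, ROUND(AVG(grade), 2)=76.67
  HI100: ids {7, 14, 37, 39} → MIN(grade)=60, ROUND(AVG(grade), 2)=77.25
  MA110: ids {4, 8, 11, 13} → MIN(grade)=55, ROUND(AVG(grade), 2)=66.5

CS101 | 68 | 82 ; EN101 | 51 | 76.67 ; HI100 | 60 | 77.25 ; MA110 | 55 | 66.5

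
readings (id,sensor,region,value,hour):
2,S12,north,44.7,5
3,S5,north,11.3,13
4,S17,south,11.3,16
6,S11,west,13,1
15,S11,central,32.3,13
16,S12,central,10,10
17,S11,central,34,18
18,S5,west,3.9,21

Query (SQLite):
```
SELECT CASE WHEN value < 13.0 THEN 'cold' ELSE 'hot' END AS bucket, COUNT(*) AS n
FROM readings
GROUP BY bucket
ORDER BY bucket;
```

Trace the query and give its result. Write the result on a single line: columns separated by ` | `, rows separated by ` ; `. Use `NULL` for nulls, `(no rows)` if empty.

Bucket rows by value < 13.0 → 'cold' else 'hot'; count each bucket.

cold | 4 ; hot | 4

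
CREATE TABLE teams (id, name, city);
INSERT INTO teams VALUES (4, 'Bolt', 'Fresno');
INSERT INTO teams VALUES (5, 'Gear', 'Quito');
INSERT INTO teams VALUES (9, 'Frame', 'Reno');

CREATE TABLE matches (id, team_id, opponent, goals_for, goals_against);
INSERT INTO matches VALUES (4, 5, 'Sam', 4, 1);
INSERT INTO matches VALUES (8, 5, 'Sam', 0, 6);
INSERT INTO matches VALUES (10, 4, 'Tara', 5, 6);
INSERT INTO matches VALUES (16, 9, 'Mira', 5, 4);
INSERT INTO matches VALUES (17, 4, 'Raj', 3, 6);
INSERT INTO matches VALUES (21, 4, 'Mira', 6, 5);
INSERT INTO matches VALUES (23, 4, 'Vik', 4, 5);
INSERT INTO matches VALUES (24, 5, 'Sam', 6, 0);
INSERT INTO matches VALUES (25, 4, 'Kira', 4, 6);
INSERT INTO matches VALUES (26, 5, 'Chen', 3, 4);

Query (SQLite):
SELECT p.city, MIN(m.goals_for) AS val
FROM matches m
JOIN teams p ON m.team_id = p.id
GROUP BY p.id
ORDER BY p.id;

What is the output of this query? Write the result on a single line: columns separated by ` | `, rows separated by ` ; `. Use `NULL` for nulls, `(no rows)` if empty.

Join each matches row to its teams via team_id.
Group joined rows by teams.id; compute MIN(m.goals_for) per group.
  4: ids {10, 17, 21, 23, 25} → MIN(m.goals_for)=3
  5: ids {4, 8, 24, 26} → MIN(m.goals_for)=0
  9: ids {16} → MIN(m.goals_for)=5

Fresno | 3 ; Quito | 0 ; Reno | 5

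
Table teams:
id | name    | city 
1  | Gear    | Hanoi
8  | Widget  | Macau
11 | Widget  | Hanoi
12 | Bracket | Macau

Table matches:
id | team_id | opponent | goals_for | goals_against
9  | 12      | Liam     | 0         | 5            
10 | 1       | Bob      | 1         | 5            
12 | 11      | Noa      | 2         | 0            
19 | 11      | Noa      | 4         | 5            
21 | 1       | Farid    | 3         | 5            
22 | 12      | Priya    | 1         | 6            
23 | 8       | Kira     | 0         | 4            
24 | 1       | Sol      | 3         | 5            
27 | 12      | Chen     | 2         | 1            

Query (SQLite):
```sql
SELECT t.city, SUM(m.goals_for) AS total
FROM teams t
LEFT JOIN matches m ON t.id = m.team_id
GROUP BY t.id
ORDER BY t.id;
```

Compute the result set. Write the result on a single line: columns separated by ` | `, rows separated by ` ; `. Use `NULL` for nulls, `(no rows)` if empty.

Hanoi | 7 ; Macau | 0 ; Hanoi | 6 ; Macau | 3

LEFT JOIN keeps every teams row; unmatched ones get NULL for matches columns.
Group by teams.id and compute SUM(m.goals_for). SUM over an all-NULL group is NULL.
  1: ids {10, 21, 24} → SUM(m.goals_for)=7
  8: ids {23} → SUM(m.goals_for)=0
  11: ids {12, 19} → SUM(m.goals_for)=6
  12: ids {9, 22, 27} → SUM(m.goals_for)=3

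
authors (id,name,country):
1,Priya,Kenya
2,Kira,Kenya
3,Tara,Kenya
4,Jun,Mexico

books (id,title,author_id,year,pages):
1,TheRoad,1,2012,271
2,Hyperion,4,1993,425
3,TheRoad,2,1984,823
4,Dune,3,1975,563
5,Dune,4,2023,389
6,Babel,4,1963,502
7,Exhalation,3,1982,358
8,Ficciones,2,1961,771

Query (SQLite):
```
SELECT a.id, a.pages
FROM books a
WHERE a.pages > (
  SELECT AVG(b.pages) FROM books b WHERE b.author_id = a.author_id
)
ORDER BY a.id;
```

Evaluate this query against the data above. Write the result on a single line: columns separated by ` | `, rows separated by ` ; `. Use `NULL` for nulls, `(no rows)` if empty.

For each books row a, compute AVG(pages) over rows sharing a.author_id.
Keep row a if a.pages > that per-group AVG.
  author_id=1: AVG(pages) = 271.0
  author_id=2: AVG(pages) = 797.0
  author_id=3: AVG(pages) = 460.5
  author_id=4: AVG(pages) = 438.666667

3 | 823 ; 4 | 563 ; 6 | 502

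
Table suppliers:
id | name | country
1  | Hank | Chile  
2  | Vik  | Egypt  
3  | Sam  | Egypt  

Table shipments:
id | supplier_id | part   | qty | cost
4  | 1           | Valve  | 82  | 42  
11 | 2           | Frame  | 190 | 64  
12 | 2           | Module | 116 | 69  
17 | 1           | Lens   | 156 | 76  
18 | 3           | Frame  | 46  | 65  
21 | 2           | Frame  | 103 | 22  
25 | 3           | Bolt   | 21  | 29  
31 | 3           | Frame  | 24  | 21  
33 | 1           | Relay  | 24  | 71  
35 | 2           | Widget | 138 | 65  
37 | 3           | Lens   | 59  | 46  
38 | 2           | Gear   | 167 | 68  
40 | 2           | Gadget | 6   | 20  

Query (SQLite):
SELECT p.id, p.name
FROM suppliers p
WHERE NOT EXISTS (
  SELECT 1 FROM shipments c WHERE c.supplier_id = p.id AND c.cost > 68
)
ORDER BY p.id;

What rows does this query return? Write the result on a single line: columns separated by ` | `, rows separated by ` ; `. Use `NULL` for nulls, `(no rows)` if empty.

3 | Sam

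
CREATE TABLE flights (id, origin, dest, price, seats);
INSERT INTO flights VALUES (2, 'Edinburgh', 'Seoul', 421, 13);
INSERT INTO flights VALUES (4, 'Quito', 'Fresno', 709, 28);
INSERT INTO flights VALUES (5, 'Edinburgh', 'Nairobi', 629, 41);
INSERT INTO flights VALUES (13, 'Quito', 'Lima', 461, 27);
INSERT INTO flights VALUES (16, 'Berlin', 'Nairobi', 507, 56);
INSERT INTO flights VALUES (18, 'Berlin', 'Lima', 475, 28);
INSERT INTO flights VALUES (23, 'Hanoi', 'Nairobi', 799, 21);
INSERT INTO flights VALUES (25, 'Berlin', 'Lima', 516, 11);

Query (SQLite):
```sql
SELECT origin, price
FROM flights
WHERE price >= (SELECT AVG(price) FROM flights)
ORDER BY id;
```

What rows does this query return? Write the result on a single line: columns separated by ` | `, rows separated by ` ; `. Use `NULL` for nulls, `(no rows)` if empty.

Scalar subquery: AVG(price) over all flights rows = 564.625.
Keep rows where price >= that value.

Quito | 709 ; Edinburgh | 629 ; Hanoi | 799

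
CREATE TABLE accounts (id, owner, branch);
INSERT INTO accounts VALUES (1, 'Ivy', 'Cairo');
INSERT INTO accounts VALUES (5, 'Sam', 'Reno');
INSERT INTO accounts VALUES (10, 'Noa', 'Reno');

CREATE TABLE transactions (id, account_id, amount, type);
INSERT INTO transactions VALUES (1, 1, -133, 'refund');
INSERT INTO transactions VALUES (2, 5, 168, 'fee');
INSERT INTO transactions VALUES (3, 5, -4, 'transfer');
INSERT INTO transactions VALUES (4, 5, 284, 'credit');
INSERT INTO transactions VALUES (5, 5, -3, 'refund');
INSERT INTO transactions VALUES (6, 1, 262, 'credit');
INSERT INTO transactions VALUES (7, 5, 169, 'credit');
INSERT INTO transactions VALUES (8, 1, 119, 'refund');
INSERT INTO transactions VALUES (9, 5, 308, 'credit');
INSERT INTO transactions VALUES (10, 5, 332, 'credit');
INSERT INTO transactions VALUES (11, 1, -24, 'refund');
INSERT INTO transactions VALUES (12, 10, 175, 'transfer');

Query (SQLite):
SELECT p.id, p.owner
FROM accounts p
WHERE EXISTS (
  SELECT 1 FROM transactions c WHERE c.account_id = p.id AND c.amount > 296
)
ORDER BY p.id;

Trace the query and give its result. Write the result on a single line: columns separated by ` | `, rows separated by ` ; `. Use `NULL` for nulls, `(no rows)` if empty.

5 | Sam

For each accounts row, check whether any transactions with matching account_id has amount > 296.
Keep rows where that is true.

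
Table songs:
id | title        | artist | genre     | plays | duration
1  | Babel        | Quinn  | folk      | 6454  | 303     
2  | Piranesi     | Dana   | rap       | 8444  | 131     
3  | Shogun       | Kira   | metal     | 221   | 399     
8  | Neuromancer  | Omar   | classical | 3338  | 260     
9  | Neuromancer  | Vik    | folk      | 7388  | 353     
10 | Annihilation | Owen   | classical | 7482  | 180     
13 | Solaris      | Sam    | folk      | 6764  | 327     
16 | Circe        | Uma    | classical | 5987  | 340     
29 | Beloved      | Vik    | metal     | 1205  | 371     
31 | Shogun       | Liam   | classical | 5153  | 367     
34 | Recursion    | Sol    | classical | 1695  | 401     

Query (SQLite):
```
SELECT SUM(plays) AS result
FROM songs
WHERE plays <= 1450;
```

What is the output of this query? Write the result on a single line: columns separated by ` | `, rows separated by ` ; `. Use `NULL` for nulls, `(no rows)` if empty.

1426

Rows where plays <= 1450 → plays values: [221, 1205].
SUM of non-NULL values = 1426.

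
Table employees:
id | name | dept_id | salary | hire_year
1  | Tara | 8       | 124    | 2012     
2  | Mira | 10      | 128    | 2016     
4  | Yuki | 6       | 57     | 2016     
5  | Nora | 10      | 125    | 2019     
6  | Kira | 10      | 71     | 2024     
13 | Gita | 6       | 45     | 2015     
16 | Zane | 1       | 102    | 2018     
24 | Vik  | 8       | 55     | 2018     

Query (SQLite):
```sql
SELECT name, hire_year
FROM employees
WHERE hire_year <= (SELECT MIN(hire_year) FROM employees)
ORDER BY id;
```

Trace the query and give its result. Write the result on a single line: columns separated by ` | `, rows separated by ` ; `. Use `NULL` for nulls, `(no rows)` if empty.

Tara | 2012

Scalar subquery: MIN(hire_year) over all employees rows = 2012.
Keep rows where hire_year <= that value.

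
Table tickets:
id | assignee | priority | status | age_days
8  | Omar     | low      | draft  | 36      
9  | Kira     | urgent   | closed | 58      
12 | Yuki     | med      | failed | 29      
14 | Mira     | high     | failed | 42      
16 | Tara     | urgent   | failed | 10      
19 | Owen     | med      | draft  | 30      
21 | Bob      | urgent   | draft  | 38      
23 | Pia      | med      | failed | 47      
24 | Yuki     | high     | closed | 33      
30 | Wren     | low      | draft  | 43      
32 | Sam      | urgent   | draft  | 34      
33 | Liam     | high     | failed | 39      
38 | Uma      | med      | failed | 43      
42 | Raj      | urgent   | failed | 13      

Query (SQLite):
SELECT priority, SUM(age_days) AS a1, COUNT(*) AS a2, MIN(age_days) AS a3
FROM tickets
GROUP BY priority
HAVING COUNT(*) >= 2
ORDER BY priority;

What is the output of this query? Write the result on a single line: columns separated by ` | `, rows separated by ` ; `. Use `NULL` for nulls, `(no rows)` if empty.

high | 114 | 3 | 33 ; low | 79 | 2 | 36 ; med | 149 | 4 | 29 ; urgent | 153 | 5 | 10

Group tickets by priority.
Per group compute: SUM(age_days), COUNT(*), MIN(age_days).
HAVING: drop groups with fewer than 2 rows.
  high: ids {14, 24, 33} → SUM(age_days)=114, COUNT(*)=3, MIN(age_days)=33
  low: ids {8, 30} → SUM(age_days)=79, COUNT(*)=2, MIN(age_days)=36
  med: ids {12, 19, 23, 38} → SUM(age_days)=149, COUNT(*)=4, MIN(age_days)=29
  urgent: ids {9, 16, 21, 32, 42} → SUM(age_days)=153, COUNT(*)=5, MIN(age_days)=10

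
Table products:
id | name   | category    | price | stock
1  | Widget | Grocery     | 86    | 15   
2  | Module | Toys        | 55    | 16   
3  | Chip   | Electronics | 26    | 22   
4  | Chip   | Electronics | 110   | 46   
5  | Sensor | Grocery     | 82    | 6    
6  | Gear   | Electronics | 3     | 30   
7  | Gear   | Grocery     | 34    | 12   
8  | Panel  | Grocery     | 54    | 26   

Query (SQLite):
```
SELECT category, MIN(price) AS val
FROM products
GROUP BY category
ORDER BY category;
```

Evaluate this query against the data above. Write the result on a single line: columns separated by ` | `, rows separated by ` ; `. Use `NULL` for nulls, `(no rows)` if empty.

Partition products by category; compute MIN(price) within each group.
  Electronics: ids {3, 4, 6} → MIN(price)=3
  Grocery: ids {1, 5, 7, 8} → MIN(price)=34
  Toys: ids {2} → MIN(price)=55

Electronics | 3 ; Grocery | 34 ; Toys | 55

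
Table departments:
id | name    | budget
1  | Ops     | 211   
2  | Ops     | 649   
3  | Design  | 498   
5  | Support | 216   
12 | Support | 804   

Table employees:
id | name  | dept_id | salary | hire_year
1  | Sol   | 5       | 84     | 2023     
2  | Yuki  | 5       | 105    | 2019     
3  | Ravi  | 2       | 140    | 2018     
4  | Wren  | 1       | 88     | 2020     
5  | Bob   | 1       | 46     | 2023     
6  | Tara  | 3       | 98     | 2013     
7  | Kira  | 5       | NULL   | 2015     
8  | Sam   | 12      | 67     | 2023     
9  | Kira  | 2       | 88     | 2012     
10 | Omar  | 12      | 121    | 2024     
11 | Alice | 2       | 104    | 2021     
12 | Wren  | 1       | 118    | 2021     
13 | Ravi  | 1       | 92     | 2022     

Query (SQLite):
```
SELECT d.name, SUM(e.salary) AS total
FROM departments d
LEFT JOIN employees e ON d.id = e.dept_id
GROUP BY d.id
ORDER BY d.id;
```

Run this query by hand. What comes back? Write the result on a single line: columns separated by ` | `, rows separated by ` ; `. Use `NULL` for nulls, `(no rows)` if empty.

Ops | 344 ; Ops | 332 ; Design | 98 ; Support | 189 ; Support | 188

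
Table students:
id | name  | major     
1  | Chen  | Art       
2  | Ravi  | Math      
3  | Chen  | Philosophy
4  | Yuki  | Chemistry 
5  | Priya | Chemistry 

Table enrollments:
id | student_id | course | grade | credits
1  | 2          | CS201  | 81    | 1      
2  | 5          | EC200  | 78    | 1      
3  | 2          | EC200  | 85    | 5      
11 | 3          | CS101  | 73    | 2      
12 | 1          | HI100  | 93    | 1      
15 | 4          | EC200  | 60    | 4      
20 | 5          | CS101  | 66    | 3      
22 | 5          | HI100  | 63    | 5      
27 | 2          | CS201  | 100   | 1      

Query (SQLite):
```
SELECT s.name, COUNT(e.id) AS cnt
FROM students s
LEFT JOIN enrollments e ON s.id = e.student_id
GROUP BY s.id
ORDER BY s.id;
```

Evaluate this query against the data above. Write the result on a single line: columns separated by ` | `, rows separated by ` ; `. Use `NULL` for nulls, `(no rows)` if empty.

Chen | 1 ; Ravi | 3 ; Chen | 1 ; Yuki | 1 ; Priya | 3

LEFT JOIN keeps every students row; unmatched ones get NULL for enrollments columns.
Group by students.id and compute COUNT(e.id). COUNT(col) of an all-NULL group is 0.
  1: ids {12} → COUNT(e.id)=1
  2: ids {1, 3, 27} → COUNT(e.id)=3
  3: ids {11} → COUNT(e.id)=1
  4: ids {15} → COUNT(e.id)=1
  5: ids {2, 20, 22} → COUNT(e.id)=3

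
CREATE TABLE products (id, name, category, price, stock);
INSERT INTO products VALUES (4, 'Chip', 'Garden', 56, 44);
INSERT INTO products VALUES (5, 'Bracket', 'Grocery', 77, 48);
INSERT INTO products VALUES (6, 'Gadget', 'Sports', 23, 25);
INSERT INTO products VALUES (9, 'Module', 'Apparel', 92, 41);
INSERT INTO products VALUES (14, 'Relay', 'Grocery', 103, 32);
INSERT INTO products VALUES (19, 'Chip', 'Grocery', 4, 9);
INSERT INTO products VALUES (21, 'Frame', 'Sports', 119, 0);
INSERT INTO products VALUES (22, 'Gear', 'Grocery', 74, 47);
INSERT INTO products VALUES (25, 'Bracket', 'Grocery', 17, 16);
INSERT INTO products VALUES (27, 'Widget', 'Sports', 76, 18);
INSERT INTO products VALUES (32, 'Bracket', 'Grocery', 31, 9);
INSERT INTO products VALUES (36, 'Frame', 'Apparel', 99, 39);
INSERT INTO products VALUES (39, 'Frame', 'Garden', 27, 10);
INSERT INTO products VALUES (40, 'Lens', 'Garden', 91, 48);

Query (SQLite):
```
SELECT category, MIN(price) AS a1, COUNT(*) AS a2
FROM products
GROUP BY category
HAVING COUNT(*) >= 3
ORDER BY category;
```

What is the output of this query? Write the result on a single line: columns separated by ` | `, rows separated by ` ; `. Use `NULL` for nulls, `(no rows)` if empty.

Garden | 27 | 3 ; Grocery | 4 | 6 ; Sports | 23 | 3

Group products by category.
Per group compute: MIN(price), COUNT(*).
HAVING: drop groups with fewer than 3 rows.
  Apparel: ids {9, 36} → MIN(price)=92, COUNT(*)=2
  Garden: ids {4, 39, 40} → MIN(price)=27, COUNT(*)=3
  Grocery: ids {5, 14, 19, 22, 25, 32} → MIN(price)=4, COUNT(*)=6
  Sports: ids {6, 21, 27} → MIN(price)=23, COUNT(*)=3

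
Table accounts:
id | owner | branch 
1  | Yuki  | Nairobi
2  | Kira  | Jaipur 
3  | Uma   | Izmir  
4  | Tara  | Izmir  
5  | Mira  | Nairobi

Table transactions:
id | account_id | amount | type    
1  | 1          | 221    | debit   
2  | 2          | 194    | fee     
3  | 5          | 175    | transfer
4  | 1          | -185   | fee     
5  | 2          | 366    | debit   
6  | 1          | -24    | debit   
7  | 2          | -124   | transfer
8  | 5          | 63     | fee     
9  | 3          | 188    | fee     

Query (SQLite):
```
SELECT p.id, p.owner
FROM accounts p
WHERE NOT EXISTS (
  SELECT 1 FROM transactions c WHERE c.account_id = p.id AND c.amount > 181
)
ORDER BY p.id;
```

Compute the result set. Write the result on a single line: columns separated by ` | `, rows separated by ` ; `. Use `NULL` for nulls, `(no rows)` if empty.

4 | Tara ; 5 | Mira

For each accounts row, check whether any transactions with matching account_id has amount > 181.
Keep rows where that is false.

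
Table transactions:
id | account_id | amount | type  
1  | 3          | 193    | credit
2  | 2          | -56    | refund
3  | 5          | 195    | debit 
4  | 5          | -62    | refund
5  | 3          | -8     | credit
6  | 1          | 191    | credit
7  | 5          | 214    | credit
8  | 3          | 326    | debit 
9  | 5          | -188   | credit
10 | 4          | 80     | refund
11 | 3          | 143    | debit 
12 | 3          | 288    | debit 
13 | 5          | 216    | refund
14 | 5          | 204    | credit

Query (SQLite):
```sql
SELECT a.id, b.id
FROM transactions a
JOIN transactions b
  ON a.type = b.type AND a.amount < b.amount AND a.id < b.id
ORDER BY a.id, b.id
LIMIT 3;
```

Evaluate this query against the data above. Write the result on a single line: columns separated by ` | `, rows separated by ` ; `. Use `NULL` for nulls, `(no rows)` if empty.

1 | 7 ; 1 | 14 ; 2 | 10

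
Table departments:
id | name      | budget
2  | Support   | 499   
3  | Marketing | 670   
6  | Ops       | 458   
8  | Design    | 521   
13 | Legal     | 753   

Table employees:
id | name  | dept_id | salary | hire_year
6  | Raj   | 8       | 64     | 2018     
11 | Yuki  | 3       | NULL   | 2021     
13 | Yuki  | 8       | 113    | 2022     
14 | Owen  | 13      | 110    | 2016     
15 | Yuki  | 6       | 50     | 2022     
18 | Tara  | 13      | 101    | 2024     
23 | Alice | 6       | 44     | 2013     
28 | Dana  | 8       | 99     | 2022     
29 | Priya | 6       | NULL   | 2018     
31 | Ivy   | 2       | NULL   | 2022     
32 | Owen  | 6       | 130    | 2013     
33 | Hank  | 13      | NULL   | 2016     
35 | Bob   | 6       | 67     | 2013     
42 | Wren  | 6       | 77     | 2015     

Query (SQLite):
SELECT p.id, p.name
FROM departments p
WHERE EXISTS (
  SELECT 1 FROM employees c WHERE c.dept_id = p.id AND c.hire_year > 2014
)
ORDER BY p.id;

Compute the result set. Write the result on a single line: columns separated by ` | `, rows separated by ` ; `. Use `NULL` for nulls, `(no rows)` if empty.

For each departments row, check whether any employees with matching dept_id has hire_year > 2014.
Keep rows where that is true.

2 | Support ; 3 | Marketing ; 6 | Ops ; 8 | Design ; 13 | Legal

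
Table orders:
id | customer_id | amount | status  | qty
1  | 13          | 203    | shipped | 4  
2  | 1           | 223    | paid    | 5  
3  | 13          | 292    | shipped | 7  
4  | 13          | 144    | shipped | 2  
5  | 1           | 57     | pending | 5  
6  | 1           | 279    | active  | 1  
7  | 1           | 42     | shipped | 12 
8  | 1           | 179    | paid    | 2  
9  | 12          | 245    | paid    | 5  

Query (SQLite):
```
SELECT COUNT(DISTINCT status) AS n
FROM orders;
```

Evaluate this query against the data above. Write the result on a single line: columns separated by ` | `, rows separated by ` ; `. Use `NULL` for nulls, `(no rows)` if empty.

4

Count distinct non-NULL status values.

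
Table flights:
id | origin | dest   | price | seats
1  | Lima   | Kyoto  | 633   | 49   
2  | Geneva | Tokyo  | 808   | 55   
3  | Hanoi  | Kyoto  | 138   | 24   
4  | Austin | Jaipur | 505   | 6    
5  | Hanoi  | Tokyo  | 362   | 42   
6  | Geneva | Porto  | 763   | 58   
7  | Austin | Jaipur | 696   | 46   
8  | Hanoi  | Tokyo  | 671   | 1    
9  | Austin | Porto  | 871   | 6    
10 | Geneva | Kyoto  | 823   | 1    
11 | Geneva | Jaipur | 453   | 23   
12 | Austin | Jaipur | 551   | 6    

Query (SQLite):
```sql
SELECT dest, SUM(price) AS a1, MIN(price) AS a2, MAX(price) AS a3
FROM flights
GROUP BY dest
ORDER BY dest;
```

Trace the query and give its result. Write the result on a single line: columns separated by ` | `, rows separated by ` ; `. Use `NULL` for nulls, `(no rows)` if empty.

Group flights by dest.
Per group compute: SUM(price), MIN(price), MAX(price).
  Jaipur: ids {4, 7, 11, 12} → SUM(price)=2205, MIN(price)=453, MAX(price)=696
  Kyoto: ids {1, 3, 10} → SUM(price)=1594, MIN(price)=138, MAX(price)=823
  Porto: ids {6, 9} → SUM(price)=1634, MIN(price)=763, MAX(price)=871
  Tokyo: ids {2, 5, 8} → SUM(price)=1841, MIN(price)=362, MAX(price)=808

Jaipur | 2205 | 453 | 696 ; Kyoto | 1594 | 138 | 823 ; Porto | 1634 | 763 | 871 ; Tokyo | 1841 | 362 | 808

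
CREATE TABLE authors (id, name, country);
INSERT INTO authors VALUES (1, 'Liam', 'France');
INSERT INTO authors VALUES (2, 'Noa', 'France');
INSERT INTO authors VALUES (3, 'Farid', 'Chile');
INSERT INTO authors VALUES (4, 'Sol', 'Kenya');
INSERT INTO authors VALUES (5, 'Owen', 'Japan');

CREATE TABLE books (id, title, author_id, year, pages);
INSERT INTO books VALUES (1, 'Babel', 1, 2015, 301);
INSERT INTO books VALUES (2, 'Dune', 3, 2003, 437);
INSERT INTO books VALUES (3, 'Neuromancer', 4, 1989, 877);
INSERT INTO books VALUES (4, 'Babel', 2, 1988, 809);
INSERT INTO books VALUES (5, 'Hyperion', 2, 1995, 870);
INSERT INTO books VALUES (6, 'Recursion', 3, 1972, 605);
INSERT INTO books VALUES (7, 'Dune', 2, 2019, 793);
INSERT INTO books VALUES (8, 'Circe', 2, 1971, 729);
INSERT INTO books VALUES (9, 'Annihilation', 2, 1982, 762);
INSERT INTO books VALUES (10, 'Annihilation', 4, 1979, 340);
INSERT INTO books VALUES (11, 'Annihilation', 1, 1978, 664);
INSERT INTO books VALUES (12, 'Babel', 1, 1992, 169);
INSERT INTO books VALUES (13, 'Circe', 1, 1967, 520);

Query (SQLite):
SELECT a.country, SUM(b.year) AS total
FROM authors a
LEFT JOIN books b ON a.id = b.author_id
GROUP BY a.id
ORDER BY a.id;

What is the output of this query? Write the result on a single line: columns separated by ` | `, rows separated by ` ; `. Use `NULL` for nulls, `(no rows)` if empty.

France | 7952 ; France | 9955 ; Chile | 3975 ; Kenya | 3968 ; Japan | NULL

LEFT JOIN keeps every authors row; unmatched ones get NULL for books columns.
Group by authors.id and compute SUM(b.year). SUM over an all-NULL group is NULL.
  1: ids {1, 11, 12, 13} → SUM(b.year)=7952
  2: ids {4, 5, 7, 8, 9} → SUM(b.year)=9955
  3: ids {2, 6} → SUM(b.year)=3975
  4: ids {3, 10} → SUM(b.year)=3968
  5: ids {—} → SUM(b.year)=NULL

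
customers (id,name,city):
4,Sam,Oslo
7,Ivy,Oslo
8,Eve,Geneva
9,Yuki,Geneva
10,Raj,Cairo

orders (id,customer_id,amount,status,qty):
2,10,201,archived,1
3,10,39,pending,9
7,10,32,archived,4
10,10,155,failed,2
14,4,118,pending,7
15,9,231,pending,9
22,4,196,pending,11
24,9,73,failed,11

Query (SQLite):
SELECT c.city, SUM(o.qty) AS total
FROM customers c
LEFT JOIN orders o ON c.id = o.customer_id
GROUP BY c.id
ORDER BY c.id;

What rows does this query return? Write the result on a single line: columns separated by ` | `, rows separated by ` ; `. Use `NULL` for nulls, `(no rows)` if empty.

Oslo | 18 ; Oslo | NULL ; Geneva | NULL ; Geneva | 20 ; Cairo | 16

LEFT JOIN keeps every customers row; unmatched ones get NULL for orders columns.
Group by customers.id and compute SUM(o.qty). SUM over an all-NULL group is NULL.
  4: ids {14, 22} → SUM(o.qty)=18
  7: ids {—} → SUM(o.qty)=NULL
  8: ids {—} → SUM(o.qty)=NULL
  9: ids {15, 24} → SUM(o.qty)=20
  10: ids {2, 3, 7, 10} → SUM(o.qty)=16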